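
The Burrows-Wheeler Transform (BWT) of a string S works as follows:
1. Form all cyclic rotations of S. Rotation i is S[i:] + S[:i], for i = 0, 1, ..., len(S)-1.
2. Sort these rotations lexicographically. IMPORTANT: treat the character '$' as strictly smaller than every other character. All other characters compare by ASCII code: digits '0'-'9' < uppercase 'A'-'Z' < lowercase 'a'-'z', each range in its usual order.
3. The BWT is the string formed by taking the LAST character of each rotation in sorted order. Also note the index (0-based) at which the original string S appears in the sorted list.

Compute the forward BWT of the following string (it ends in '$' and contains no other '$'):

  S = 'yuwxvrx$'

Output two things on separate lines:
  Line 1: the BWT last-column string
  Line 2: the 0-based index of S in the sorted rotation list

All 8 rotations (rotation i = S[i:]+S[:i]):
  rot[0] = yuwxvrx$
  rot[1] = uwxvrx$y
  rot[2] = wxvrx$yu
  rot[3] = xvrx$yuw
  rot[4] = vrx$yuwx
  rot[5] = rx$yuwxv
  rot[6] = x$yuwxvr
  rot[7] = $yuwxvrx
Sorted (with $ < everything):
  sorted[0] = $yuwxvrx  (last char: 'x')
  sorted[1] = rx$yuwxv  (last char: 'v')
  sorted[2] = uwxvrx$y  (last char: 'y')
  sorted[3] = vrx$yuwx  (last char: 'x')
  sorted[4] = wxvrx$yu  (last char: 'u')
  sorted[5] = x$yuwxvr  (last char: 'r')
  sorted[6] = xvrx$yuw  (last char: 'w')
  sorted[7] = yuwxvrx$  (last char: '$')
Last column: xvyxurw$
Original string S is at sorted index 7

Answer: xvyxurw$
7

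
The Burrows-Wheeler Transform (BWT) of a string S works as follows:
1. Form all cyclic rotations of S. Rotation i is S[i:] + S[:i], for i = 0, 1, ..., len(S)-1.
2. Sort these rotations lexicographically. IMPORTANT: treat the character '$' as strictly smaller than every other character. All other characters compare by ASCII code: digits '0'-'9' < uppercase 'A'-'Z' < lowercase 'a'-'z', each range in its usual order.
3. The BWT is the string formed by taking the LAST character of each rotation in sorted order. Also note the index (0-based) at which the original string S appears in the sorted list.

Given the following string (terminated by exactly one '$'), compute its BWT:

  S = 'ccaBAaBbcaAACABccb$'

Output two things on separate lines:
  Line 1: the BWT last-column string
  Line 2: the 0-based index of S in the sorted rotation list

Answer: baCABaaAAccAcBbcc$B
17

Derivation:
All 19 rotations (rotation i = S[i:]+S[:i]):
  rot[0] = ccaBAaBbcaAACABccb$
  rot[1] = caBAaBbcaAACABccb$c
  rot[2] = aBAaBbcaAACABccb$cc
  rot[3] = BAaBbcaAACABccb$cca
  rot[4] = AaBbcaAACABccb$ccaB
  rot[5] = aBbcaAACABccb$ccaBA
  rot[6] = BbcaAACABccb$ccaBAa
  rot[7] = bcaAACABccb$ccaBAaB
  rot[8] = caAACABccb$ccaBAaBb
  rot[9] = aAACABccb$ccaBAaBbc
  rot[10] = AACABccb$ccaBAaBbca
  rot[11] = ACABccb$ccaBAaBbcaA
  rot[12] = CABccb$ccaBAaBbcaAA
  rot[13] = ABccb$ccaBAaBbcaAAC
  rot[14] = Bccb$ccaBAaBbcaAACA
  rot[15] = ccb$ccaBAaBbcaAACAB
  rot[16] = cb$ccaBAaBbcaAACABc
  rot[17] = b$ccaBAaBbcaAACABcc
  rot[18] = $ccaBAaBbcaAACABccb
Sorted (with $ < everything):
  sorted[0] = $ccaBAaBbcaAACABccb  (last char: 'b')
  sorted[1] = AACABccb$ccaBAaBbca  (last char: 'a')
  sorted[2] = ABccb$ccaBAaBbcaAAC  (last char: 'C')
  sorted[3] = ACABccb$ccaBAaBbcaA  (last char: 'A')
  sorted[4] = AaBbcaAACABccb$ccaB  (last char: 'B')
  sorted[5] = BAaBbcaAACABccb$cca  (last char: 'a')
  sorted[6] = BbcaAACABccb$ccaBAa  (last char: 'a')
  sorted[7] = Bccb$ccaBAaBbcaAACA  (last char: 'A')
  sorted[8] = CABccb$ccaBAaBbcaAA  (last char: 'A')
  sorted[9] = aAACABccb$ccaBAaBbc  (last char: 'c')
  sorted[10] = aBAaBbcaAACABccb$cc  (last char: 'c')
  sorted[11] = aBbcaAACABccb$ccaBA  (last char: 'A')
  sorted[12] = b$ccaBAaBbcaAACABcc  (last char: 'c')
  sorted[13] = bcaAACABccb$ccaBAaB  (last char: 'B')
  sorted[14] = caAACABccb$ccaBAaBb  (last char: 'b')
  sorted[15] = caBAaBbcaAACABccb$c  (last char: 'c')
  sorted[16] = cb$ccaBAaBbcaAACABc  (last char: 'c')
  sorted[17] = ccaBAaBbcaAACABccb$  (last char: '$')
  sorted[18] = ccb$ccaBAaBbcaAACAB  (last char: 'B')
Last column: baCABaaAAccAcBbcc$B
Original string S is at sorted index 17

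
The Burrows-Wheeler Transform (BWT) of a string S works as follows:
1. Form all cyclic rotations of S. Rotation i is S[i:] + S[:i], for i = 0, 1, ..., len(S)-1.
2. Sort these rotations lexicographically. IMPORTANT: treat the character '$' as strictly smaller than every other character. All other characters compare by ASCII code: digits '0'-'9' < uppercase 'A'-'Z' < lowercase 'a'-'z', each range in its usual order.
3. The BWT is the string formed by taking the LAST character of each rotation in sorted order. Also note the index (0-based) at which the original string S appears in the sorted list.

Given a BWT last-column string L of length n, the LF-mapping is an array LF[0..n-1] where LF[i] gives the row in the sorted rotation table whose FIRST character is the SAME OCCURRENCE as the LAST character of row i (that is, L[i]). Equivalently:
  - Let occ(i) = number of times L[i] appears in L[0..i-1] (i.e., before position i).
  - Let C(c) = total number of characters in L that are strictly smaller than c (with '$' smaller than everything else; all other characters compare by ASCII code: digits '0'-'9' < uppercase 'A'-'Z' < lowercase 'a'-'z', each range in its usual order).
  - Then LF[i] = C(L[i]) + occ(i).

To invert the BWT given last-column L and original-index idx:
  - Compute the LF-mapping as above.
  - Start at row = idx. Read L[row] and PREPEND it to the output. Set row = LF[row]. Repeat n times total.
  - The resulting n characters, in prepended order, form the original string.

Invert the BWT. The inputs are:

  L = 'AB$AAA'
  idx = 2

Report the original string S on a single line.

Answer: AAABA$

Derivation:
LF mapping: 1 5 0 2 3 4
Walk LF starting at row 2, prepending L[row]:
  step 1: row=2, L[2]='$', prepend. Next row=LF[2]=0
  step 2: row=0, L[0]='A', prepend. Next row=LF[0]=1
  step 3: row=1, L[1]='B', prepend. Next row=LF[1]=5
  step 4: row=5, L[5]='A', prepend. Next row=LF[5]=4
  step 5: row=4, L[4]='A', prepend. Next row=LF[4]=3
  step 6: row=3, L[3]='A', prepend. Next row=LF[3]=2
Reversed output: AAABA$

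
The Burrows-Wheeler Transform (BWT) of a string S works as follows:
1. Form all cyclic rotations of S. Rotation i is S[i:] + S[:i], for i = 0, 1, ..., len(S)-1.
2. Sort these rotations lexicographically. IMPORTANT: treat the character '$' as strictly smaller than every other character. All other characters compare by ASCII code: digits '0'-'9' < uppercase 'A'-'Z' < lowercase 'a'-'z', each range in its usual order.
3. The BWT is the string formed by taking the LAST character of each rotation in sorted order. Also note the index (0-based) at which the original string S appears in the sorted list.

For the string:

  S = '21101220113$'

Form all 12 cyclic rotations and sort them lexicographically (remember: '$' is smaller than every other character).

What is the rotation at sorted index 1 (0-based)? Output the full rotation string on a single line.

All 12 rotations (rotation i = S[i:]+S[:i]):
  rot[0] = 21101220113$
  rot[1] = 1101220113$2
  rot[2] = 101220113$21
  rot[3] = 01220113$211
  rot[4] = 1220113$2110
  rot[5] = 220113$21101
  rot[6] = 20113$211012
  rot[7] = 0113$2110122
  rot[8] = 113$21101220
  rot[9] = 13$211012201
  rot[10] = 3$2110122011
  rot[11] = $21101220113
Sorted (with $ < everything):
  sorted[0] = $21101220113
  sorted[1] = 0113$2110122
  sorted[2] = 01220113$211
  sorted[3] = 101220113$21
  sorted[4] = 1101220113$2
  sorted[5] = 113$21101220
  sorted[6] = 1220113$2110
  sorted[7] = 13$211012201
  sorted[8] = 20113$211012
  sorted[9] = 21101220113$
  sorted[10] = 220113$21101
  sorted[11] = 3$2110122011
sorted[1] = 0113$2110122

Answer: 0113$2110122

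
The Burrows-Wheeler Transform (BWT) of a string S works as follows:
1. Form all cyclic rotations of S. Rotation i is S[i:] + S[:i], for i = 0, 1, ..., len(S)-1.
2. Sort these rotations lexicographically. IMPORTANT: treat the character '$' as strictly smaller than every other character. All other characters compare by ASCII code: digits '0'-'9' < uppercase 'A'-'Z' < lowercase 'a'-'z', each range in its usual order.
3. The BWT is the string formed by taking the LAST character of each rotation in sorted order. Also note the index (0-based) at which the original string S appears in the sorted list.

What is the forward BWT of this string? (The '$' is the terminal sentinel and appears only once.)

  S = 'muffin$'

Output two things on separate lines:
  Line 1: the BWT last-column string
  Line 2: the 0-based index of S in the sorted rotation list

All 7 rotations (rotation i = S[i:]+S[:i]):
  rot[0] = muffin$
  rot[1] = uffin$m
  rot[2] = ffin$mu
  rot[3] = fin$muf
  rot[4] = in$muff
  rot[5] = n$muffi
  rot[6] = $muffin
Sorted (with $ < everything):
  sorted[0] = $muffin  (last char: 'n')
  sorted[1] = ffin$mu  (last char: 'u')
  sorted[2] = fin$muf  (last char: 'f')
  sorted[3] = in$muff  (last char: 'f')
  sorted[4] = muffin$  (last char: '$')
  sorted[5] = n$muffi  (last char: 'i')
  sorted[6] = uffin$m  (last char: 'm')
Last column: nuff$im
Original string S is at sorted index 4

Answer: nuff$im
4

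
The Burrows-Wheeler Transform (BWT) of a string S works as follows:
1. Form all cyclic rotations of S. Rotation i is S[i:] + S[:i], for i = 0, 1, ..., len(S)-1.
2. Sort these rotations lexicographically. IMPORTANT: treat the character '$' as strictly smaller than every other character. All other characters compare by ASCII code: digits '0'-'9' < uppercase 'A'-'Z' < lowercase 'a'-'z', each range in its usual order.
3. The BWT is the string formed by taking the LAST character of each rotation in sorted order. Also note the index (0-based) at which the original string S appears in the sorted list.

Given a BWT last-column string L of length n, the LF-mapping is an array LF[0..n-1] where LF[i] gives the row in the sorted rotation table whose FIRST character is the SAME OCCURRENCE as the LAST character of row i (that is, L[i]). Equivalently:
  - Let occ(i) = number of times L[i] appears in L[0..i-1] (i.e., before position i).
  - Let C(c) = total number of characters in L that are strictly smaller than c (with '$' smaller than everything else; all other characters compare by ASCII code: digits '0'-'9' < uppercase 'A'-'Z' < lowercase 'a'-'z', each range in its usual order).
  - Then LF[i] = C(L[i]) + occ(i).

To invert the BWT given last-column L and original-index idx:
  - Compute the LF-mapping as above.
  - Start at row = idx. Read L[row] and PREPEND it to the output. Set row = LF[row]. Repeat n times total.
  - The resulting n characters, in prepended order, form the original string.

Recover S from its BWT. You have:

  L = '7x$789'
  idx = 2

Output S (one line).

LF mapping: 1 5 0 2 3 4
Walk LF starting at row 2, prepending L[row]:
  step 1: row=2, L[2]='$', prepend. Next row=LF[2]=0
  step 2: row=0, L[0]='7', prepend. Next row=LF[0]=1
  step 3: row=1, L[1]='x', prepend. Next row=LF[1]=5
  step 4: row=5, L[5]='9', prepend. Next row=LF[5]=4
  step 5: row=4, L[4]='8', prepend. Next row=LF[4]=3
  step 6: row=3, L[3]='7', prepend. Next row=LF[3]=2
Reversed output: 789x7$

Answer: 789x7$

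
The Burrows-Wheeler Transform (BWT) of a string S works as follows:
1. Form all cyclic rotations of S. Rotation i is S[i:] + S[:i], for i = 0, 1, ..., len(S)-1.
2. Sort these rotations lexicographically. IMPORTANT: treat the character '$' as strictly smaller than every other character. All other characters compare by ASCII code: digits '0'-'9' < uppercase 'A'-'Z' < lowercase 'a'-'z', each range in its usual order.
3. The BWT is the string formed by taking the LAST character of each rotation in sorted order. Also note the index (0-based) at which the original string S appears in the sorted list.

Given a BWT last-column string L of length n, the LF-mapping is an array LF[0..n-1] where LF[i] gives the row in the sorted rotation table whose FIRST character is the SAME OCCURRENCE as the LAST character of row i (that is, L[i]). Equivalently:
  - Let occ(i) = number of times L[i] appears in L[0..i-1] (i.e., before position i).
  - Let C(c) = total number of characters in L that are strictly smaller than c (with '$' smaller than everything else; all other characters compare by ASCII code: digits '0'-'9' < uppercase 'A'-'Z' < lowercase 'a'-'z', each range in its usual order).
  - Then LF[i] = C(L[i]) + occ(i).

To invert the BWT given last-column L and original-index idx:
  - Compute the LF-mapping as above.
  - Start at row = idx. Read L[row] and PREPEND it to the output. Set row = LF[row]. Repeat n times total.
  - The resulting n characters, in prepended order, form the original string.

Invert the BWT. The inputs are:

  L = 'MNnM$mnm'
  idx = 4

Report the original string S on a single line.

LF mapping: 1 3 6 2 0 4 7 5
Walk LF starting at row 4, prepending L[row]:
  step 1: row=4, L[4]='$', prepend. Next row=LF[4]=0
  step 2: row=0, L[0]='M', prepend. Next row=LF[0]=1
  step 3: row=1, L[1]='N', prepend. Next row=LF[1]=3
  step 4: row=3, L[3]='M', prepend. Next row=LF[3]=2
  step 5: row=2, L[2]='n', prepend. Next row=LF[2]=6
  step 6: row=6, L[6]='n', prepend. Next row=LF[6]=7
  step 7: row=7, L[7]='m', prepend. Next row=LF[7]=5
  step 8: row=5, L[5]='m', prepend. Next row=LF[5]=4
Reversed output: mmnnMNM$

Answer: mmnnMNM$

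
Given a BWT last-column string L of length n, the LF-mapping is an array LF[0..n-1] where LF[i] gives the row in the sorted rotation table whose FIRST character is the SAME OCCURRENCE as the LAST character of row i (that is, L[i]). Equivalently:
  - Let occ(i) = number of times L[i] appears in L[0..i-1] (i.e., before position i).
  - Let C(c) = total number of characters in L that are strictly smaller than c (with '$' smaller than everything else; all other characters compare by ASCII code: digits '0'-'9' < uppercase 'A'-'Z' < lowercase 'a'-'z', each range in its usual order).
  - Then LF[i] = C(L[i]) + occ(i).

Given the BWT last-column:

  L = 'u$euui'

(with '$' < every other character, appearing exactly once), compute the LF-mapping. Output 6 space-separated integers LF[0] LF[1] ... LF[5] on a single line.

Answer: 3 0 1 4 5 2

Derivation:
Char counts: '$':1, 'e':1, 'i':1, 'u':3
C (first-col start): C('$')=0, C('e')=1, C('i')=2, C('u')=3
L[0]='u': occ=0, LF[0]=C('u')+0=3+0=3
L[1]='$': occ=0, LF[1]=C('$')+0=0+0=0
L[2]='e': occ=0, LF[2]=C('e')+0=1+0=1
L[3]='u': occ=1, LF[3]=C('u')+1=3+1=4
L[4]='u': occ=2, LF[4]=C('u')+2=3+2=5
L[5]='i': occ=0, LF[5]=C('i')+0=2+0=2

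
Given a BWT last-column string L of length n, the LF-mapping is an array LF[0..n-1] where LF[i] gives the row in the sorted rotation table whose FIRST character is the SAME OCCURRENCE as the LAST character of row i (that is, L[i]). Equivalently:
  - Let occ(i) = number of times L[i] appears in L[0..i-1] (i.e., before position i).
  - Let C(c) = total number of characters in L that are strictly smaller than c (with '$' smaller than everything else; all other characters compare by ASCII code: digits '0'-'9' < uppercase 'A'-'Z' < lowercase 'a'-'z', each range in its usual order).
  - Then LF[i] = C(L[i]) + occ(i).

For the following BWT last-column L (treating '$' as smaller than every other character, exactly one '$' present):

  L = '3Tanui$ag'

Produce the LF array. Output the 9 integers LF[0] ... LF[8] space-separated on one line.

Answer: 1 2 3 7 8 6 0 4 5

Derivation:
Char counts: '$':1, '3':1, 'T':1, 'a':2, 'g':1, 'i':1, 'n':1, 'u':1
C (first-col start): C('$')=0, C('3')=1, C('T')=2, C('a')=3, C('g')=5, C('i')=6, C('n')=7, C('u')=8
L[0]='3': occ=0, LF[0]=C('3')+0=1+0=1
L[1]='T': occ=0, LF[1]=C('T')+0=2+0=2
L[2]='a': occ=0, LF[2]=C('a')+0=3+0=3
L[3]='n': occ=0, LF[3]=C('n')+0=7+0=7
L[4]='u': occ=0, LF[4]=C('u')+0=8+0=8
L[5]='i': occ=0, LF[5]=C('i')+0=6+0=6
L[6]='$': occ=0, LF[6]=C('$')+0=0+0=0
L[7]='a': occ=1, LF[7]=C('a')+1=3+1=4
L[8]='g': occ=0, LF[8]=C('g')+0=5+0=5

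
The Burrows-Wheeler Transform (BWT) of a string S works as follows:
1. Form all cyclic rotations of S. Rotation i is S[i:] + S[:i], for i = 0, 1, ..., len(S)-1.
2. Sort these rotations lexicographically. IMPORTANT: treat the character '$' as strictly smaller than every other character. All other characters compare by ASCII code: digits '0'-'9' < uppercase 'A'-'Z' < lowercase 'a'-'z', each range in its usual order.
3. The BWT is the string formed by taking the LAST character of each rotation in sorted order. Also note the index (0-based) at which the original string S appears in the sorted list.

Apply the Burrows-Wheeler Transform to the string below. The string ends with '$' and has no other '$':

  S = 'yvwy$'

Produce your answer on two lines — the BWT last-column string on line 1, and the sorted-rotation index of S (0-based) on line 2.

All 5 rotations (rotation i = S[i:]+S[:i]):
  rot[0] = yvwy$
  rot[1] = vwy$y
  rot[2] = wy$yv
  rot[3] = y$yvw
  rot[4] = $yvwy
Sorted (with $ < everything):
  sorted[0] = $yvwy  (last char: 'y')
  sorted[1] = vwy$y  (last char: 'y')
  sorted[2] = wy$yv  (last char: 'v')
  sorted[3] = y$yvw  (last char: 'w')
  sorted[4] = yvwy$  (last char: '$')
Last column: yyvw$
Original string S is at sorted index 4

Answer: yyvw$
4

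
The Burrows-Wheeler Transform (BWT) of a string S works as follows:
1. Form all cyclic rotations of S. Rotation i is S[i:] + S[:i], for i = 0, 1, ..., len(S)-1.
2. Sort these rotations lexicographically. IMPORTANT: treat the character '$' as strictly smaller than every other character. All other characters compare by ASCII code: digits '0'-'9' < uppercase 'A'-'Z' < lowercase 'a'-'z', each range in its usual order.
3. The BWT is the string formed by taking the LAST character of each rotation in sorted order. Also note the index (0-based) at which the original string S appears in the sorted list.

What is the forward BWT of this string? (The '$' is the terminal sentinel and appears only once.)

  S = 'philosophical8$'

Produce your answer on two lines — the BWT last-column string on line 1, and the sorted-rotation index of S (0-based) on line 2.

All 15 rotations (rotation i = S[i:]+S[:i]):
  rot[0] = philosophical8$
  rot[1] = hilosophical8$p
  rot[2] = ilosophical8$ph
  rot[3] = losophical8$phi
  rot[4] = osophical8$phil
  rot[5] = sophical8$philo
  rot[6] = ophical8$philos
  rot[7] = phical8$philoso
  rot[8] = hical8$philosop
  rot[9] = ical8$philosoph
  rot[10] = cal8$philosophi
  rot[11] = al8$philosophic
  rot[12] = l8$philosophica
  rot[13] = 8$philosophical
  rot[14] = $philosophical8
Sorted (with $ < everything):
  sorted[0] = $philosophical8  (last char: '8')
  sorted[1] = 8$philosophical  (last char: 'l')
  sorted[2] = al8$philosophic  (last char: 'c')
  sorted[3] = cal8$philosophi  (last char: 'i')
  sorted[4] = hical8$philosop  (last char: 'p')
  sorted[5] = hilosophical8$p  (last char: 'p')
  sorted[6] = ical8$philosoph  (last char: 'h')
  sorted[7] = ilosophical8$ph  (last char: 'h')
  sorted[8] = l8$philosophica  (last char: 'a')
  sorted[9] = losophical8$phi  (last char: 'i')
  sorted[10] = ophical8$philos  (last char: 's')
  sorted[11] = osophical8$phil  (last char: 'l')
  sorted[12] = phical8$philoso  (last char: 'o')
  sorted[13] = philosophical8$  (last char: '$')
  sorted[14] = sophical8$philo  (last char: 'o')
Last column: 8lcipphhaislo$o
Original string S is at sorted index 13

Answer: 8lcipphhaislo$o
13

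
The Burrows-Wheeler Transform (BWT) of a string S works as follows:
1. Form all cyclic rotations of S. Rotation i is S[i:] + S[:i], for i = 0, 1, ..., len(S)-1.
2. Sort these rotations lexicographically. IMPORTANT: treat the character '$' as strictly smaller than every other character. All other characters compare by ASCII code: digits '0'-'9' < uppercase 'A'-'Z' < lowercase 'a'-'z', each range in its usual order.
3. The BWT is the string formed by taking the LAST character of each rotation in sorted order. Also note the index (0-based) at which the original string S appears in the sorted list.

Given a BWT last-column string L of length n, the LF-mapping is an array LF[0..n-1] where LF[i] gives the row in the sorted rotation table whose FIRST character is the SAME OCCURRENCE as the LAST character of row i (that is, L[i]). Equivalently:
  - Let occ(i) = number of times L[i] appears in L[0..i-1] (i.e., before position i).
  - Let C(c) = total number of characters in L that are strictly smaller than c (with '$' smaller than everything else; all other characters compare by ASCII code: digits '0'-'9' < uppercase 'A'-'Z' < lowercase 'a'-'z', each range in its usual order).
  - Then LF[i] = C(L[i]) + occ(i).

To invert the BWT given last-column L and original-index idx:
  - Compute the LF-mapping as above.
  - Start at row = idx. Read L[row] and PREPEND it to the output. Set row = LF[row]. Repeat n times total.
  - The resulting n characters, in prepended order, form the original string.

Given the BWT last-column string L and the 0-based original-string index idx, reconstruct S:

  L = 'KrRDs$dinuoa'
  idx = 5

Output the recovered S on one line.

Answer: dinosaurDRK$

Derivation:
LF mapping: 2 9 3 1 10 0 5 6 7 11 8 4
Walk LF starting at row 5, prepending L[row]:
  step 1: row=5, L[5]='$', prepend. Next row=LF[5]=0
  step 2: row=0, L[0]='K', prepend. Next row=LF[0]=2
  step 3: row=2, L[2]='R', prepend. Next row=LF[2]=3
  step 4: row=3, L[3]='D', prepend. Next row=LF[3]=1
  step 5: row=1, L[1]='r', prepend. Next row=LF[1]=9
  step 6: row=9, L[9]='u', prepend. Next row=LF[9]=11
  step 7: row=11, L[11]='a', prepend. Next row=LF[11]=4
  step 8: row=4, L[4]='s', prepend. Next row=LF[4]=10
  step 9: row=10, L[10]='o', prepend. Next row=LF[10]=8
  step 10: row=8, L[8]='n', prepend. Next row=LF[8]=7
  step 11: row=7, L[7]='i', prepend. Next row=LF[7]=6
  step 12: row=6, L[6]='d', prepend. Next row=LF[6]=5
Reversed output: dinosaurDRK$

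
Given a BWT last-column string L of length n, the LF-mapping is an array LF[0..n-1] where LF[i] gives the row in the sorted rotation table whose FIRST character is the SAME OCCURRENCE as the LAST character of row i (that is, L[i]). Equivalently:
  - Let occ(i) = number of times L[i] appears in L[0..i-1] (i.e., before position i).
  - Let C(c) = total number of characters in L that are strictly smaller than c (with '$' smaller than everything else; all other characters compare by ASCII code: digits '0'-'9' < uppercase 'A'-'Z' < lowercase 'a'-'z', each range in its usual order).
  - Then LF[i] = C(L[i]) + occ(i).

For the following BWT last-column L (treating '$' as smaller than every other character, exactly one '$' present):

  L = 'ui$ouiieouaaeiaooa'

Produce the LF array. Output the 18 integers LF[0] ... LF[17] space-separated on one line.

Char counts: '$':1, 'a':4, 'e':2, 'i':4, 'o':4, 'u':3
C (first-col start): C('$')=0, C('a')=1, C('e')=5, C('i')=7, C('o')=11, C('u')=15
L[0]='u': occ=0, LF[0]=C('u')+0=15+0=15
L[1]='i': occ=0, LF[1]=C('i')+0=7+0=7
L[2]='$': occ=0, LF[2]=C('$')+0=0+0=0
L[3]='o': occ=0, LF[3]=C('o')+0=11+0=11
L[4]='u': occ=1, LF[4]=C('u')+1=15+1=16
L[5]='i': occ=1, LF[5]=C('i')+1=7+1=8
L[6]='i': occ=2, LF[6]=C('i')+2=7+2=9
L[7]='e': occ=0, LF[7]=C('e')+0=5+0=5
L[8]='o': occ=1, LF[8]=C('o')+1=11+1=12
L[9]='u': occ=2, LF[9]=C('u')+2=15+2=17
L[10]='a': occ=0, LF[10]=C('a')+0=1+0=1
L[11]='a': occ=1, LF[11]=C('a')+1=1+1=2
L[12]='e': occ=1, LF[12]=C('e')+1=5+1=6
L[13]='i': occ=3, LF[13]=C('i')+3=7+3=10
L[14]='a': occ=2, LF[14]=C('a')+2=1+2=3
L[15]='o': occ=2, LF[15]=C('o')+2=11+2=13
L[16]='o': occ=3, LF[16]=C('o')+3=11+3=14
L[17]='a': occ=3, LF[17]=C('a')+3=1+3=4

Answer: 15 7 0 11 16 8 9 5 12 17 1 2 6 10 3 13 14 4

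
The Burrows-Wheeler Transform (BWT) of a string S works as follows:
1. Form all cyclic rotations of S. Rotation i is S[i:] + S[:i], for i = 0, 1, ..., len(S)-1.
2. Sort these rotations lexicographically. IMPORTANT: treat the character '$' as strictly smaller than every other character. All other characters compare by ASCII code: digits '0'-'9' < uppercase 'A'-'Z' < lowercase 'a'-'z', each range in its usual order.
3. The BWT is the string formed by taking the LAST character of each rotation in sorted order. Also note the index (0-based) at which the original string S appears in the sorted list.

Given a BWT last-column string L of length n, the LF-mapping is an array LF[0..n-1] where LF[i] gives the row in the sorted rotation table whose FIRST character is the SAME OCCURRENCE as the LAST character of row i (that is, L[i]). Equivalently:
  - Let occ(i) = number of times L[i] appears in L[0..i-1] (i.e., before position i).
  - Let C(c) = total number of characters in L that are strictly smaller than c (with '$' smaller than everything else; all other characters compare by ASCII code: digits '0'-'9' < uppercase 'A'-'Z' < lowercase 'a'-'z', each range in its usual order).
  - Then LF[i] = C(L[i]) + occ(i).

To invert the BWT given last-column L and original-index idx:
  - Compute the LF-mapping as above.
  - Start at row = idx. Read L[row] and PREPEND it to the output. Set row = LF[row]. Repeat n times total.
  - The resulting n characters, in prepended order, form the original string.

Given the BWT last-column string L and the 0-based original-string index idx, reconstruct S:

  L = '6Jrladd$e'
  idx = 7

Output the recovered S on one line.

Answer: ladderJ6$

Derivation:
LF mapping: 1 2 8 7 3 4 5 0 6
Walk LF starting at row 7, prepending L[row]:
  step 1: row=7, L[7]='$', prepend. Next row=LF[7]=0
  step 2: row=0, L[0]='6', prepend. Next row=LF[0]=1
  step 3: row=1, L[1]='J', prepend. Next row=LF[1]=2
  step 4: row=2, L[2]='r', prepend. Next row=LF[2]=8
  step 5: row=8, L[8]='e', prepend. Next row=LF[8]=6
  step 6: row=6, L[6]='d', prepend. Next row=LF[6]=5
  step 7: row=5, L[5]='d', prepend. Next row=LF[5]=4
  step 8: row=4, L[4]='a', prepend. Next row=LF[4]=3
  step 9: row=3, L[3]='l', prepend. Next row=LF[3]=7
Reversed output: ladderJ6$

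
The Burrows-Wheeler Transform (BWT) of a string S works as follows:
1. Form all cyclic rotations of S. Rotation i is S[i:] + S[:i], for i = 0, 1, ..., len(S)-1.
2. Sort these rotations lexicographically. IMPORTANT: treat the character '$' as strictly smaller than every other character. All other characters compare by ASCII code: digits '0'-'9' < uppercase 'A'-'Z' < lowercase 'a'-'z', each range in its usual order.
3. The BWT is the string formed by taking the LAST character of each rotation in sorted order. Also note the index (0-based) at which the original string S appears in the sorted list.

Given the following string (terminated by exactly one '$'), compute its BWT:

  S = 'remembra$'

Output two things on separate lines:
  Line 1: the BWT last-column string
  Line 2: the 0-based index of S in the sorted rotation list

Answer: armmreeb$
8

Derivation:
All 9 rotations (rotation i = S[i:]+S[:i]):
  rot[0] = remembra$
  rot[1] = emembra$r
  rot[2] = membra$re
  rot[3] = embra$rem
  rot[4] = mbra$reme
  rot[5] = bra$remem
  rot[6] = ra$rememb
  rot[7] = a$remembr
  rot[8] = $remembra
Sorted (with $ < everything):
  sorted[0] = $remembra  (last char: 'a')
  sorted[1] = a$remembr  (last char: 'r')
  sorted[2] = bra$remem  (last char: 'm')
  sorted[3] = embra$rem  (last char: 'm')
  sorted[4] = emembra$r  (last char: 'r')
  sorted[5] = mbra$reme  (last char: 'e')
  sorted[6] = membra$re  (last char: 'e')
  sorted[7] = ra$rememb  (last char: 'b')
  sorted[8] = remembra$  (last char: '$')
Last column: armmreeb$
Original string S is at sorted index 8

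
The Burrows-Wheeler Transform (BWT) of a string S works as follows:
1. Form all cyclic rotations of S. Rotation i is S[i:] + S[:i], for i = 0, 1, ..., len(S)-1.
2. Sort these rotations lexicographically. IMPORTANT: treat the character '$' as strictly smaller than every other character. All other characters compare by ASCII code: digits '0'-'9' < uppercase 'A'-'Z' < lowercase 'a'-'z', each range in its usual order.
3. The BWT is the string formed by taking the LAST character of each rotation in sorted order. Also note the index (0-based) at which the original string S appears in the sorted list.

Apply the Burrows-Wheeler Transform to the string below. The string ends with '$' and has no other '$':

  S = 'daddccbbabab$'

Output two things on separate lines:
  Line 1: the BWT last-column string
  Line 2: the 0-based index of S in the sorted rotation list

All 13 rotations (rotation i = S[i:]+S[:i]):
  rot[0] = daddccbbabab$
  rot[1] = addccbbabab$d
  rot[2] = ddccbbabab$da
  rot[3] = dccbbabab$dad
  rot[4] = ccbbabab$dadd
  rot[5] = cbbabab$daddc
  rot[6] = bbabab$daddcc
  rot[7] = babab$daddccb
  rot[8] = abab$daddccbb
  rot[9] = bab$daddccbba
  rot[10] = ab$daddccbbab
  rot[11] = b$daddccbbaba
  rot[12] = $daddccbbabab
Sorted (with $ < everything):
  sorted[0] = $daddccbbabab  (last char: 'b')
  sorted[1] = ab$daddccbbab  (last char: 'b')
  sorted[2] = abab$daddccbb  (last char: 'b')
  sorted[3] = addccbbabab$d  (last char: 'd')
  sorted[4] = b$daddccbbaba  (last char: 'a')
  sorted[5] = bab$daddccbba  (last char: 'a')
  sorted[6] = babab$daddccb  (last char: 'b')
  sorted[7] = bbabab$daddcc  (last char: 'c')
  sorted[8] = cbbabab$daddc  (last char: 'c')
  sorted[9] = ccbbabab$dadd  (last char: 'd')
  sorted[10] = daddccbbabab$  (last char: '$')
  sorted[11] = dccbbabab$dad  (last char: 'd')
  sorted[12] = ddccbbabab$da  (last char: 'a')
Last column: bbbdaabccd$da
Original string S is at sorted index 10

Answer: bbbdaabccd$da
10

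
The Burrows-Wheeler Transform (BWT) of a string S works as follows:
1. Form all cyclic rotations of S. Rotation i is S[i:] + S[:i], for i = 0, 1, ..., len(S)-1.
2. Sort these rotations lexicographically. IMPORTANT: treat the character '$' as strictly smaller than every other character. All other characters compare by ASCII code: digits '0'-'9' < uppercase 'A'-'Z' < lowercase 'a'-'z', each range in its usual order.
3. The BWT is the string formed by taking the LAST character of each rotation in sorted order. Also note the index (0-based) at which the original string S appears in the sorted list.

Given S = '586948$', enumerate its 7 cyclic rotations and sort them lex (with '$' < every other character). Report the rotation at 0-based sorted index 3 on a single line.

Answer: 6948$58

Derivation:
All 7 rotations (rotation i = S[i:]+S[:i]):
  rot[0] = 586948$
  rot[1] = 86948$5
  rot[2] = 6948$58
  rot[3] = 948$586
  rot[4] = 48$5869
  rot[5] = 8$58694
  rot[6] = $586948
Sorted (with $ < everything):
  sorted[0] = $586948
  sorted[1] = 48$5869
  sorted[2] = 586948$
  sorted[3] = 6948$58
  sorted[4] = 8$58694
  sorted[5] = 86948$5
  sorted[6] = 948$586
sorted[3] = 6948$58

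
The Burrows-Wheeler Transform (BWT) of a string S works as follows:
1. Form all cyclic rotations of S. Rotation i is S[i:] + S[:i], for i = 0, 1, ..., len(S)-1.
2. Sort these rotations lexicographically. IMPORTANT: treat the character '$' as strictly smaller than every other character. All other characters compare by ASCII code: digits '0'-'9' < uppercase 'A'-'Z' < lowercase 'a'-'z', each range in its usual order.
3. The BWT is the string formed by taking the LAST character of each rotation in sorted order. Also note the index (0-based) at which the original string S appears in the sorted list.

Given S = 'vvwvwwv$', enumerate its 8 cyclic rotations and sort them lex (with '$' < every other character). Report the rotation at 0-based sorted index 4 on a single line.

Answer: vwwv$vvw

Derivation:
All 8 rotations (rotation i = S[i:]+S[:i]):
  rot[0] = vvwvwwv$
  rot[1] = vwvwwv$v
  rot[2] = wvwwv$vv
  rot[3] = vwwv$vvw
  rot[4] = wwv$vvwv
  rot[5] = wv$vvwvw
  rot[6] = v$vvwvww
  rot[7] = $vvwvwwv
Sorted (with $ < everything):
  sorted[0] = $vvwvwwv
  sorted[1] = v$vvwvww
  sorted[2] = vvwvwwv$
  sorted[3] = vwvwwv$v
  sorted[4] = vwwv$vvw
  sorted[5] = wv$vvwvw
  sorted[6] = wvwwv$vv
  sorted[7] = wwv$vvwv
sorted[4] = vwwv$vvw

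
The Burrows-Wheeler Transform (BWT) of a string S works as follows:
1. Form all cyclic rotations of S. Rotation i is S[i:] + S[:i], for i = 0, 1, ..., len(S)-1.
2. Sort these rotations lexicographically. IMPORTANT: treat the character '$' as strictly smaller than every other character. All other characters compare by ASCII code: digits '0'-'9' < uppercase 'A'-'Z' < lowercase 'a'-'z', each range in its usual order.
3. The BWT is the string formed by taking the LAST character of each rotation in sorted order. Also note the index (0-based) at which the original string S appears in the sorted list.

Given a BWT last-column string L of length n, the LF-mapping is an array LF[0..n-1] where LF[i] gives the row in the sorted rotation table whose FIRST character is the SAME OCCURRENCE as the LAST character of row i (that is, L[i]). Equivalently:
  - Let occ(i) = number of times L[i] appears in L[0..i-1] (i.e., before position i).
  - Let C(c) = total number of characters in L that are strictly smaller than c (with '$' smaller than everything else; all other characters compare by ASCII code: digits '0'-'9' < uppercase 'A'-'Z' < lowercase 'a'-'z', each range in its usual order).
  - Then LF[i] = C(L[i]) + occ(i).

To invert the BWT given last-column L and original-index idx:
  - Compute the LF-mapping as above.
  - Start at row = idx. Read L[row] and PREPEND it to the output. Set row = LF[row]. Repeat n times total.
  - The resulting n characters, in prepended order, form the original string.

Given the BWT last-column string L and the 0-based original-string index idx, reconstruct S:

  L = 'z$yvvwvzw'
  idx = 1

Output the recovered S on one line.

Answer: vvyvwwzz$

Derivation:
LF mapping: 7 0 6 1 2 4 3 8 5
Walk LF starting at row 1, prepending L[row]:
  step 1: row=1, L[1]='$', prepend. Next row=LF[1]=0
  step 2: row=0, L[0]='z', prepend. Next row=LF[0]=7
  step 3: row=7, L[7]='z', prepend. Next row=LF[7]=8
  step 4: row=8, L[8]='w', prepend. Next row=LF[8]=5
  step 5: row=5, L[5]='w', prepend. Next row=LF[5]=4
  step 6: row=4, L[4]='v', prepend. Next row=LF[4]=2
  step 7: row=2, L[2]='y', prepend. Next row=LF[2]=6
  step 8: row=6, L[6]='v', prepend. Next row=LF[6]=3
  step 9: row=3, L[3]='v', prepend. Next row=LF[3]=1
Reversed output: vvyvwwzz$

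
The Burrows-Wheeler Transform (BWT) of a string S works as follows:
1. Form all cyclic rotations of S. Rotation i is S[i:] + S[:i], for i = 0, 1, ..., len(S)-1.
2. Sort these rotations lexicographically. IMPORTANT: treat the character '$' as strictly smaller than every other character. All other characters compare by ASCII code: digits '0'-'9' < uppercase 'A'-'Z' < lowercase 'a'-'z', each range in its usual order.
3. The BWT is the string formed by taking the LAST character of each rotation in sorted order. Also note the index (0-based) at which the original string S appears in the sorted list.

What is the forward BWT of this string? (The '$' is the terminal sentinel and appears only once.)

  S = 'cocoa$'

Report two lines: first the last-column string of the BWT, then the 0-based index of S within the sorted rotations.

All 6 rotations (rotation i = S[i:]+S[:i]):
  rot[0] = cocoa$
  rot[1] = ocoa$c
  rot[2] = coa$co
  rot[3] = oa$coc
  rot[4] = a$coco
  rot[5] = $cocoa
Sorted (with $ < everything):
  sorted[0] = $cocoa  (last char: 'a')
  sorted[1] = a$coco  (last char: 'o')
  sorted[2] = coa$co  (last char: 'o')
  sorted[3] = cocoa$  (last char: '$')
  sorted[4] = oa$coc  (last char: 'c')
  sorted[5] = ocoa$c  (last char: 'c')
Last column: aoo$cc
Original string S is at sorted index 3

Answer: aoo$cc
3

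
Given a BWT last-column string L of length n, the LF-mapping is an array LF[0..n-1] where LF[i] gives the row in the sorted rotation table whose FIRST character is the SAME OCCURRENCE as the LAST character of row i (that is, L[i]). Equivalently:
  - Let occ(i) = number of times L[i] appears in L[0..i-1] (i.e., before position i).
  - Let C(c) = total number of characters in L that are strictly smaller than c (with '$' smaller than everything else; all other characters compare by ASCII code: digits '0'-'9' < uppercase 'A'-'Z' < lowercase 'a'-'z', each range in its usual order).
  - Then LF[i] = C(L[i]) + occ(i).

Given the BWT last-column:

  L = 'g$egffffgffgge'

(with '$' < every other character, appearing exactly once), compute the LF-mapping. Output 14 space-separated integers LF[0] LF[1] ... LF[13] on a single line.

Answer: 9 0 1 10 3 4 5 6 11 7 8 12 13 2

Derivation:
Char counts: '$':1, 'e':2, 'f':6, 'g':5
C (first-col start): C('$')=0, C('e')=1, C('f')=3, C('g')=9
L[0]='g': occ=0, LF[0]=C('g')+0=9+0=9
L[1]='$': occ=0, LF[1]=C('$')+0=0+0=0
L[2]='e': occ=0, LF[2]=C('e')+0=1+0=1
L[3]='g': occ=1, LF[3]=C('g')+1=9+1=10
L[4]='f': occ=0, LF[4]=C('f')+0=3+0=3
L[5]='f': occ=1, LF[5]=C('f')+1=3+1=4
L[6]='f': occ=2, LF[6]=C('f')+2=3+2=5
L[7]='f': occ=3, LF[7]=C('f')+3=3+3=6
L[8]='g': occ=2, LF[8]=C('g')+2=9+2=11
L[9]='f': occ=4, LF[9]=C('f')+4=3+4=7
L[10]='f': occ=5, LF[10]=C('f')+5=3+5=8
L[11]='g': occ=3, LF[11]=C('g')+3=9+3=12
L[12]='g': occ=4, LF[12]=C('g')+4=9+4=13
L[13]='e': occ=1, LF[13]=C('e')+1=1+1=2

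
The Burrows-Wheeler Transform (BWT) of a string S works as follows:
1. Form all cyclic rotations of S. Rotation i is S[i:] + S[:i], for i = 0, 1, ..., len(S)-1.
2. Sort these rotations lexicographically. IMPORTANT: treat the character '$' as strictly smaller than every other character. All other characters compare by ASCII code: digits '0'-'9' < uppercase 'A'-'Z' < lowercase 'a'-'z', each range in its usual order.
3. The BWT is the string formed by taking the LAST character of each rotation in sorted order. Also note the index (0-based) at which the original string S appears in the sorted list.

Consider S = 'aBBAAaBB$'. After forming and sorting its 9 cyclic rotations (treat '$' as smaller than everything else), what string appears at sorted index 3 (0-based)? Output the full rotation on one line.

Answer: B$aBBAAaB

Derivation:
All 9 rotations (rotation i = S[i:]+S[:i]):
  rot[0] = aBBAAaBB$
  rot[1] = BBAAaBB$a
  rot[2] = BAAaBB$aB
  rot[3] = AAaBB$aBB
  rot[4] = AaBB$aBBA
  rot[5] = aBB$aBBAA
  rot[6] = BB$aBBAAa
  rot[7] = B$aBBAAaB
  rot[8] = $aBBAAaBB
Sorted (with $ < everything):
  sorted[0] = $aBBAAaBB
  sorted[1] = AAaBB$aBB
  sorted[2] = AaBB$aBBA
  sorted[3] = B$aBBAAaB
  sorted[4] = BAAaBB$aB
  sorted[5] = BB$aBBAAa
  sorted[6] = BBAAaBB$a
  sorted[7] = aBB$aBBAA
  sorted[8] = aBBAAaBB$
sorted[3] = B$aBBAAaB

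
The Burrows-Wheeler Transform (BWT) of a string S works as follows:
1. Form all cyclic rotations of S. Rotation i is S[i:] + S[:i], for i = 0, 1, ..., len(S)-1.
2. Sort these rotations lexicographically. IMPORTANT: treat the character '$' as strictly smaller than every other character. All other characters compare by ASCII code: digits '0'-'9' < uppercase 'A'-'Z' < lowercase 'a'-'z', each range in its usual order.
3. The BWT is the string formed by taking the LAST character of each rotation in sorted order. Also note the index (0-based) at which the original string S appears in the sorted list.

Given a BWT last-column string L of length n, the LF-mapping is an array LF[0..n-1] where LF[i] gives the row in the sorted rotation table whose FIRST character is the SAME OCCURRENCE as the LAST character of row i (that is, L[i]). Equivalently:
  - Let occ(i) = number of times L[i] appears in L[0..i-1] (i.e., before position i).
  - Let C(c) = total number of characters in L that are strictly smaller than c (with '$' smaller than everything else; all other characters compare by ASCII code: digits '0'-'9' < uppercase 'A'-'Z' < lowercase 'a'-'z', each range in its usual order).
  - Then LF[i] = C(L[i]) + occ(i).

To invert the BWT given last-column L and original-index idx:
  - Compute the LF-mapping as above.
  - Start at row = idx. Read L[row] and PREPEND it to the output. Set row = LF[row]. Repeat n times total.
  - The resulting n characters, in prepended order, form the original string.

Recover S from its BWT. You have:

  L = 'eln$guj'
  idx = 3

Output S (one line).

Answer: jungle$

Derivation:
LF mapping: 1 4 5 0 2 6 3
Walk LF starting at row 3, prepending L[row]:
  step 1: row=3, L[3]='$', prepend. Next row=LF[3]=0
  step 2: row=0, L[0]='e', prepend. Next row=LF[0]=1
  step 3: row=1, L[1]='l', prepend. Next row=LF[1]=4
  step 4: row=4, L[4]='g', prepend. Next row=LF[4]=2
  step 5: row=2, L[2]='n', prepend. Next row=LF[2]=5
  step 6: row=5, L[5]='u', prepend. Next row=LF[5]=6
  step 7: row=6, L[6]='j', prepend. Next row=LF[6]=3
Reversed output: jungle$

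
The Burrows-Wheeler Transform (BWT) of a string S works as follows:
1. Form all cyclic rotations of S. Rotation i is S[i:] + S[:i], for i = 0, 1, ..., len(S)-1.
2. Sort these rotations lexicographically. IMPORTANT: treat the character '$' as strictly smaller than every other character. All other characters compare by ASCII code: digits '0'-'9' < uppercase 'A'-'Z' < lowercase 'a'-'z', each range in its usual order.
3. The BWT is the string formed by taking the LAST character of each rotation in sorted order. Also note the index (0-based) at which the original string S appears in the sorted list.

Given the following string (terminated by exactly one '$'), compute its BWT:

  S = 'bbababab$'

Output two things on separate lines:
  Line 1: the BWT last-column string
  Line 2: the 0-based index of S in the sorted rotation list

All 9 rotations (rotation i = S[i:]+S[:i]):
  rot[0] = bbababab$
  rot[1] = bababab$b
  rot[2] = ababab$bb
  rot[3] = babab$bba
  rot[4] = abab$bbab
  rot[5] = bab$bbaba
  rot[6] = ab$bbabab
  rot[7] = b$bbababa
  rot[8] = $bbababab
Sorted (with $ < everything):
  sorted[0] = $bbababab  (last char: 'b')
  sorted[1] = ab$bbabab  (last char: 'b')
  sorted[2] = abab$bbab  (last char: 'b')
  sorted[3] = ababab$bb  (last char: 'b')
  sorted[4] = b$bbababa  (last char: 'a')
  sorted[5] = bab$bbaba  (last char: 'a')
  sorted[6] = babab$bba  (last char: 'a')
  sorted[7] = bababab$b  (last char: 'b')
  sorted[8] = bbababab$  (last char: '$')
Last column: bbbbaaab$
Original string S is at sorted index 8

Answer: bbbbaaab$
8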